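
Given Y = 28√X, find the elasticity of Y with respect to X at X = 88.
Elasticity = 1/2

Elasticity = (dY/dX) · (X/Y)

dY/dX = 14/√X
At X = 88: dY/dX = 7·√22/22, Y = 56·√22

Elasticity = (7·√22/22) · (88 / (56·√22)) = 1/2

Interpretation: for a small percentage change in X, the percentage change in Y is approximately 0.50 times as large.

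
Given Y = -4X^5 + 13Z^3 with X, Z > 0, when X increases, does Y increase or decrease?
Y decreases

Taking the partial derivative:
∂Y/∂X = -20X^4

∂Y/∂X = -20X^4 < 0 (assuming positive values)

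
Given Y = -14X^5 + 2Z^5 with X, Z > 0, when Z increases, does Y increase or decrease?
Y increases

Taking the partial derivative:
∂Y/∂Z = 10Z^4

∂Y/∂Z = 10Z^4 > 0 (assuming positive values)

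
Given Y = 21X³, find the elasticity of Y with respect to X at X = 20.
Elasticity = 3

Elasticity = (dY/dX) · (X/Y)

dY/dX = 63·X²
At X = 20: dY/dX = 25200, Y = 168000

Elasticity = 25200 · (20 / 168000) = 3

Interpretation: for a small percentage change in X, the percentage change in Y is approximately 3.00 times as large.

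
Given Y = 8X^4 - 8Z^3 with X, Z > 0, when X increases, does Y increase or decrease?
Y increases

Taking the partial derivative:
∂Y/∂X = 32X^3

∂Y/∂X = 32X^3 > 0 (assuming positive values)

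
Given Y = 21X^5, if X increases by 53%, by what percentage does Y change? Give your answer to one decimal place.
738.4%

For Y = 21X^5:
If X → X(1 + 0.53)
Then Y → Y · (1 + 0.53)^5
     ≈ Y · 8.3841

Percentage change = ((1 + 0.53)^5 − 1) × 100% ≈ 738.4%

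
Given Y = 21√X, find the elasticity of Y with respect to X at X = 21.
Elasticity = 1/2

Elasticity = (dY/dX) · (X/Y)

dY/dX = 21/(2·√X)
At X = 21: dY/dX = √21/2, Y = 21·√21

Elasticity = (√21/2) · (21 / (21·√21)) = 1/2

Interpretation: for a small percentage change in X, the percentage change in Y is approximately 0.50 times as large.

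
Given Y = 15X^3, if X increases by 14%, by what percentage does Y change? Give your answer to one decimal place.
48.2%

For Y = 15X^3:
If X → X(1 + 0.14)
Then Y → Y · (1 + 0.14)^3
     ≈ Y · 1.4815

Percentage change = ((1 + 0.14)^3 − 1) × 100% ≈ 48.2%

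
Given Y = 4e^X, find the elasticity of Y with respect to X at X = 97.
Elasticity = 97

Elasticity = (dY/dX) · (X/Y)

dY/dX = 4·e^X
At X = 97: dY/dX = 4·e^97, Y = 4·e^97

Elasticity = (4·e^97) · (97 / (4·e^97)) = 97

Interpretation: for a small percentage change in X, the percentage change in Y is approximately 97.00 times as large.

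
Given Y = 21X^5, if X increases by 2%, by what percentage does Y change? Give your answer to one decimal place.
10.4%

For Y = 21X^5:
If X → X(1 + 0.02)
Then Y → Y · (1 + 0.02)^5
     ≈ Y · 1.1041

Percentage change = ((1 + 0.02)^5 − 1) × 100% ≈ 10.4%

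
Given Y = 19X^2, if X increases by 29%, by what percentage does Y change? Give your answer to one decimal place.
66.4%

For Y = 19X^2:
If X → X(1 + 0.29)
Then Y → Y · (1 + 0.29)^2
     = Y · 1.6641

Percentage change = ((1 + 0.29)^2 − 1) × 100% ≈ 66.4%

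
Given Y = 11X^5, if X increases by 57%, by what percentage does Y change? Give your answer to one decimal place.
853.9%

For Y = 11X^5:
If X → X(1 + 0.57)
Then Y → Y · (1 + 0.57)^5
     ≈ Y · 9.5389

Percentage change = ((1 + 0.57)^5 − 1) × 100% ≈ 853.9%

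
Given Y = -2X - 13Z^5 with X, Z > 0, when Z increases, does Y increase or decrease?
Y decreases

Taking the partial derivative:
∂Y/∂Z = -65Z^4

∂Y/∂Z = -65Z^4 < 0 (assuming positive values)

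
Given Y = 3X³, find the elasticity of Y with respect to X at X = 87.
Elasticity = 3

Elasticity = (dY/dX) · (X/Y)

dY/dX = 9·X²
At X = 87: dY/dX = 68121, Y = 1975509

Elasticity = 68121 · (87 / 1975509) = 3

Interpretation: for a small percentage change in X, the percentage change in Y is approximately 3.00 times as large.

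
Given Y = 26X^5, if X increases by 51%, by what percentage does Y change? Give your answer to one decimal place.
685.0%

For Y = 26X^5:
If X → X(1 + 0.51)
Then Y → Y · (1 + 0.51)^5
     ≈ Y · 7.8503

Percentage change = ((1 + 0.51)^5 − 1) × 100% ≈ 685.0%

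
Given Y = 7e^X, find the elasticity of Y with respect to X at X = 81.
Elasticity = 81

Elasticity = (dY/dX) · (X/Y)

dY/dX = 7·e^X
At X = 81: dY/dX = 7·e^81, Y = 7·e^81

Elasticity = (7·e^81) · (81 / (7·e^81)) = 81

Interpretation: for a small percentage change in X, the percentage change in Y is approximately 81.00 times as large.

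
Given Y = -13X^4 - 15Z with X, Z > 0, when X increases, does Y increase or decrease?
Y decreases

Taking the partial derivative:
∂Y/∂X = -52X^3

∂Y/∂X = -52X^3 < 0 (assuming positive values)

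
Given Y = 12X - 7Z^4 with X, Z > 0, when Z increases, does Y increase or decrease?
Y decreases

Taking the partial derivative:
∂Y/∂Z = -28Z^3

∂Y/∂Z = -28Z^3 < 0 (assuming positive values)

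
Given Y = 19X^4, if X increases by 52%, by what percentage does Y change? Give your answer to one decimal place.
433.8%

For Y = 19X^4:
If X → X(1 + 0.52)
Then Y → Y · (1 + 0.52)^4
     ≈ Y · 5.3379

Percentage change = ((1 + 0.52)^4 − 1) × 100% ≈ 433.8%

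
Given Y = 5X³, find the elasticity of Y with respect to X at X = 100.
Elasticity = 3

Elasticity = (dY/dX) · (X/Y)

dY/dX = 15·X²
At X = 100: dY/dX = 150000, Y = 5000000

Elasticity = 150000 · (100 / 5000000) = 3

Interpretation: for a small percentage change in X, the percentage change in Y is approximately 3.00 times as large.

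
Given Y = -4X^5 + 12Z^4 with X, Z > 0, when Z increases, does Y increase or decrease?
Y increases

Taking the partial derivative:
∂Y/∂Z = 48Z^3

∂Y/∂Z = 48Z^3 > 0 (assuming positive values)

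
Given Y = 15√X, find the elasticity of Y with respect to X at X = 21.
Elasticity = 1/2

Elasticity = (dY/dX) · (X/Y)

dY/dX = 15/(2·√X)
At X = 21: dY/dX = 5·√21/14, Y = 15·√21

Elasticity = (5·√21/14) · (21 / (15·√21)) = 1/2

Interpretation: for a small percentage change in X, the percentage change in Y is approximately 0.50 times as large.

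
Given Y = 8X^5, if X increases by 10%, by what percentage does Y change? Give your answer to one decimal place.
61.1%

For Y = 8X^5:
If X → X(1 + 0.1)
Then Y → Y · (1 + 0.1)^5
     ≈ Y · 1.6105

Percentage change = ((1 + 0.1)^5 − 1) × 100% ≈ 61.1%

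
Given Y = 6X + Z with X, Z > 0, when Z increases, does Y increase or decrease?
Y increases

Taking the partial derivative:
∂Y/∂Z = 1

∂Y/∂Z = 1 > 0 (assuming positive values)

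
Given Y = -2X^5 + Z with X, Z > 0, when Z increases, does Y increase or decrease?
Y increases

Taking the partial derivative:
∂Y/∂Z = 1

∂Y/∂Z = 1 > 0 (assuming positive values)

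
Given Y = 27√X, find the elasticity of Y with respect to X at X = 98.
Elasticity = 1/2

Elasticity = (dY/dX) · (X/Y)

dY/dX = 27/(2·√X)
At X = 98: dY/dX = 27·√2/28, Y = 189·√2

Elasticity = (27·√2/28) · (98 / (189·√2)) = 1/2

Interpretation: for a small percentage change in X, the percentage change in Y is approximately 0.50 times as large.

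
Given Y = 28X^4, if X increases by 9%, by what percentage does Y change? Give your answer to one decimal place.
41.2%

For Y = 28X^4:
If X → X(1 + 0.09)
Then Y → Y · (1 + 0.09)^4
     ≈ Y · 1.4116

Percentage change = ((1 + 0.09)^4 − 1) × 100% ≈ 41.2%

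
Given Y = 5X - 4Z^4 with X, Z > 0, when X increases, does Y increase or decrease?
Y increases

Taking the partial derivative:
∂Y/∂X = 5

∂Y/∂X = 5 > 0 (assuming positive values)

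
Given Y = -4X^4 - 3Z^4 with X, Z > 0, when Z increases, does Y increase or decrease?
Y decreases

Taking the partial derivative:
∂Y/∂Z = -12Z^3

∂Y/∂Z = -12Z^3 < 0 (assuming positive values)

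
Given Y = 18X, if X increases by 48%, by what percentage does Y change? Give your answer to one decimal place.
48.0%

For Y = 18X:
If X → X(1 + 0.48)
Then Y → Y · (1 + 0.48)^1
     = Y · 1.4800

Percentage change = ((1 + 0.48)^1 − 1) × 100% = 48.0%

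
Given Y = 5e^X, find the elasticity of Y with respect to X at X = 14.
Elasticity = 14

Elasticity = (dY/dX) · (X/Y)

dY/dX = 5·e^X
At X = 14: dY/dX = 5·e^14, Y = 5·e^14

Elasticity = (5·e^14) · (14 / (5·e^14)) = 14

Interpretation: for a small percentage change in X, the percentage change in Y is approximately 14.00 times as large.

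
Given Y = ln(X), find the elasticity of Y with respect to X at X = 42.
Elasticity = 1/ln(42) ≈ 0.2675

Elasticity = (dY/dX) · (X/Y)

dY/dX = 1/X
At X = 42: dY/dX = 1/42, Y = ln(42)

Elasticity = (1/42) · (42 / (ln(42))) = 1/ln(42) ≈ 0.2675

Interpretation: for a small percentage change in X, the percentage change in Y is approximately 0.27 times as large.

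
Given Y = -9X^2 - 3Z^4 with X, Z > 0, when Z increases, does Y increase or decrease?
Y decreases

Taking the partial derivative:
∂Y/∂Z = -12Z^3

∂Y/∂Z = -12Z^3 < 0 (assuming positive values)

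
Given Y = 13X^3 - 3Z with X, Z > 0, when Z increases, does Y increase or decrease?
Y decreases

Taking the partial derivative:
∂Y/∂Z = -3

∂Y/∂Z = -3 < 0 (assuming positive values)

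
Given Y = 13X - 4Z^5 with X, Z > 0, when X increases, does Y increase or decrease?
Y increases

Taking the partial derivative:
∂Y/∂X = 13

∂Y/∂X = 13 > 0 (assuming positive values)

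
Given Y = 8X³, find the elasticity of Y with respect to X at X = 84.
Elasticity = 3

Elasticity = (dY/dX) · (X/Y)

dY/dX = 24·X²
At X = 84: dY/dX = 169344, Y = 4741632

Elasticity = 169344 · (84 / 4741632) = 3

Interpretation: for a small percentage change in X, the percentage change in Y is approximately 3.00 times as large.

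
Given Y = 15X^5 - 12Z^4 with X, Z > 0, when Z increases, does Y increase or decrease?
Y decreases

Taking the partial derivative:
∂Y/∂Z = -48Z^3

∂Y/∂Z = -48Z^3 < 0 (assuming positive values)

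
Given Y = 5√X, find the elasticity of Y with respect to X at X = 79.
Elasticity = 1/2

Elasticity = (dY/dX) · (X/Y)

dY/dX = 5/(2·√X)
At X = 79: dY/dX = 5·√79/158, Y = 5·√79

Elasticity = (5·√79/158) · (79 / (5·√79)) = 1/2

Interpretation: for a small percentage change in X, the percentage change in Y is approximately 0.50 times as large.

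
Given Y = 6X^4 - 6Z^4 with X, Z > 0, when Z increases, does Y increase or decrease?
Y decreases

Taking the partial derivative:
∂Y/∂Z = -24Z^3

∂Y/∂Z = -24Z^3 < 0 (assuming positive values)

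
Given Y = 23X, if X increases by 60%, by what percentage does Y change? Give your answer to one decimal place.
60.0%

For Y = 23X:
If X → X(1 + 0.6)
Then Y → Y · (1 + 0.6)^1
     = Y · 1.6000

Percentage change = ((1 + 0.6)^1 − 1) × 100% = 60.0%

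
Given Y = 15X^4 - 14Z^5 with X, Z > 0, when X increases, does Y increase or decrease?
Y increases

Taking the partial derivative:
∂Y/∂X = 60X^3

∂Y/∂X = 60X^3 > 0 (assuming positive values)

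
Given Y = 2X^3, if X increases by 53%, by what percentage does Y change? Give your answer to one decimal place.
258.2%

For Y = 2X^3:
If X → X(1 + 0.53)
Then Y → Y · (1 + 0.53)^3
     ≈ Y · 3.5816

Percentage change = ((1 + 0.53)^3 − 1) × 100% ≈ 258.2%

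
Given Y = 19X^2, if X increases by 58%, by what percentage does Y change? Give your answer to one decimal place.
149.6%

For Y = 19X^2:
If X → X(1 + 0.58)
Then Y → Y · (1 + 0.58)^2
     = Y · 2.4964

Percentage change = ((1 + 0.58)^2 − 1) × 100% ≈ 149.6%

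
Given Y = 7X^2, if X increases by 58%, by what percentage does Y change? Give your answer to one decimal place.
149.6%

For Y = 7X^2:
If X → X(1 + 0.58)
Then Y → Y · (1 + 0.58)^2
     = Y · 2.4964

Percentage change = ((1 + 0.58)^2 − 1) × 100% ≈ 149.6%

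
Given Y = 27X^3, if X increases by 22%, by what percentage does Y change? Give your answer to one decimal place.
81.6%

For Y = 27X^3:
If X → X(1 + 0.22)
Then Y → Y · (1 + 0.22)^3
     ≈ Y · 1.8158

Percentage change = ((1 + 0.22)^3 − 1) × 100% ≈ 81.6%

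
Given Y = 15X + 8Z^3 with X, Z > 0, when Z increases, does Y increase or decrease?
Y increases

Taking the partial derivative:
∂Y/∂Z = 24Z^2

∂Y/∂Z = 24Z^2 > 0 (assuming positive values)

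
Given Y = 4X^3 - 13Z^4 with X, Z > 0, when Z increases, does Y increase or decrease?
Y decreases

Taking the partial derivative:
∂Y/∂Z = -52Z^3

∂Y/∂Z = -52Z^3 < 0 (assuming positive values)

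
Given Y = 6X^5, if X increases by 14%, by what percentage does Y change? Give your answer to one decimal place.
92.5%

For Y = 6X^5:
If X → X(1 + 0.14)
Then Y → Y · (1 + 0.14)^5
     ≈ Y · 1.9254

Percentage change = ((1 + 0.14)^5 − 1) × 100% ≈ 92.5%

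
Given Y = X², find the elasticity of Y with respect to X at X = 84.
Elasticity = 2

Elasticity = (dY/dX) · (X/Y)

dY/dX = 2·X
At X = 84: dY/dX = 168, Y = 7056

Elasticity = 168 · (84 / 7056) = 2

Interpretation: for a small percentage change in X, the percentage change in Y is approximately 2.00 times as large.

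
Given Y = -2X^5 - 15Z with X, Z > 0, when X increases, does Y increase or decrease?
Y decreases

Taking the partial derivative:
∂Y/∂X = -10X^4

∂Y/∂X = -10X^4 < 0 (assuming positive values)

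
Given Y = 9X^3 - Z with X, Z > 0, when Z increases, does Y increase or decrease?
Y decreases

Taking the partial derivative:
∂Y/∂Z = -1

∂Y/∂Z = -1 < 0 (assuming positive values)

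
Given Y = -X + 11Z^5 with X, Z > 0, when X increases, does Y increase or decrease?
Y decreases

Taking the partial derivative:
∂Y/∂X = -1

∂Y/∂X = -1 < 0 (assuming positive values)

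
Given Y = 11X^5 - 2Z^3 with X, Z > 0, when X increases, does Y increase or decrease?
Y increases

Taking the partial derivative:
∂Y/∂X = 55X^4

∂Y/∂X = 55X^4 > 0 (assuming positive values)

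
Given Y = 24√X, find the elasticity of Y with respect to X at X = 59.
Elasticity = 1/2

Elasticity = (dY/dX) · (X/Y)

dY/dX = 12/√X
At X = 59: dY/dX = 12·√59/59, Y = 24·√59

Elasticity = (12·√59/59) · (59 / (24·√59)) = 1/2

Interpretation: for a small percentage change in X, the percentage change in Y is approximately 0.50 times as large.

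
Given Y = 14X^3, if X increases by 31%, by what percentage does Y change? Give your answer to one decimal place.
124.8%

For Y = 14X^3:
If X → X(1 + 0.31)
Then Y → Y · (1 + 0.31)^3
     ≈ Y · 2.2481

Percentage change = ((1 + 0.31)^3 − 1) × 100% ≈ 124.8%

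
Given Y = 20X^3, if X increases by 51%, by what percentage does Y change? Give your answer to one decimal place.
244.3%

For Y = 20X^3:
If X → X(1 + 0.51)
Then Y → Y · (1 + 0.51)^3
     ≈ Y · 3.4430

Percentage change = ((1 + 0.51)^3 − 1) × 100% ≈ 244.3%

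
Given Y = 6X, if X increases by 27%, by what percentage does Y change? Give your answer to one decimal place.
27.0%

For Y = 6X:
If X → X(1 + 0.27)
Then Y → Y · (1 + 0.27)^1
     = Y · 1.2700

Percentage change = ((1 + 0.27)^1 − 1) × 100% = 27.0%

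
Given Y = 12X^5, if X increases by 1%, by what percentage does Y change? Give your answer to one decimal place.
5.1%

For Y = 12X^5:
If X → X(1 + 0.01)
Then Y → Y · (1 + 0.01)^5
     ≈ Y · 1.0510

Percentage change = ((1 + 0.01)^5 − 1) × 100% ≈ 5.1%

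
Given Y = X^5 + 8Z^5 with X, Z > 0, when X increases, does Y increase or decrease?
Y increases

Taking the partial derivative:
∂Y/∂X = 5X^4

∂Y/∂X = 5X^4 > 0 (assuming positive values)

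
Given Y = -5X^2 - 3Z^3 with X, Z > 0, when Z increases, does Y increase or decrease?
Y decreases

Taking the partial derivative:
∂Y/∂Z = -9Z^2

∂Y/∂Z = -9Z^2 < 0 (assuming positive values)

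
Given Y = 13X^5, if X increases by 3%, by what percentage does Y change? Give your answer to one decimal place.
15.9%

For Y = 13X^5:
If X → X(1 + 0.03)
Then Y → Y · (1 + 0.03)^5
     ≈ Y · 1.1593

Percentage change = ((1 + 0.03)^5 − 1) × 100% ≈ 15.9%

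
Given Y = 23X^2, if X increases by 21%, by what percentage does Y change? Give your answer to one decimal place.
46.4%

For Y = 23X^2:
If X → X(1 + 0.21)
Then Y → Y · (1 + 0.21)^2
     = Y · 1.4641

Percentage change = ((1 + 0.21)^2 − 1) × 100% ≈ 46.4%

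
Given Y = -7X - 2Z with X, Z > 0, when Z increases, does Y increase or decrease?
Y decreases

Taking the partial derivative:
∂Y/∂Z = -2

∂Y/∂Z = -2 < 0 (assuming positive values)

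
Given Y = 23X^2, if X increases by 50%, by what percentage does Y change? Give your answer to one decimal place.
125.0%

For Y = 23X^2:
If X → X(1 + 0.5)
Then Y → Y · (1 + 0.5)^2
     = Y · 2.2500

Percentage change = ((1 + 0.5)^2 − 1) × 100% = 125.0%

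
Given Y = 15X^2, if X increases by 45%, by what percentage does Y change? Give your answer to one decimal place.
110.3%

For Y = 15X^2:
If X → X(1 + 0.45)
Then Y → Y · (1 + 0.45)^2
     = Y · 2.1025

Percentage change = ((1 + 0.45)^2 − 1) × 100% ≈ 110.3%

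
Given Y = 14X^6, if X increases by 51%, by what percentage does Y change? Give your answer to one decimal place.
1085.4%

For Y = 14X^6:
If X → X(1 + 0.51)
Then Y → Y · (1 + 0.51)^6
     ≈ Y · 11.8539

Percentage change = ((1 + 0.51)^6 − 1) × 100% ≈ 1085.4%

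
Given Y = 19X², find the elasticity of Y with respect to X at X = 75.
Elasticity = 2

Elasticity = (dY/dX) · (X/Y)

dY/dX = 38·X
At X = 75: dY/dX = 2850, Y = 106875

Elasticity = 2850 · (75 / 106875) = 2

Interpretation: for a small percentage change in X, the percentage change in Y is approximately 2.00 times as large.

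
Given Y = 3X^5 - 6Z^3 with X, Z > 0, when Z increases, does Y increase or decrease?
Y decreases

Taking the partial derivative:
∂Y/∂Z = -18Z^2

∂Y/∂Z = -18Z^2 < 0 (assuming positive values)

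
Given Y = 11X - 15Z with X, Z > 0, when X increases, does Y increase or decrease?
Y increases

Taking the partial derivative:
∂Y/∂X = 11

∂Y/∂X = 11 > 0 (assuming positive values)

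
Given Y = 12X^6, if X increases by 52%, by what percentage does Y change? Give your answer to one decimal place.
1133.3%

For Y = 12X^6:
If X → X(1 + 0.52)
Then Y → Y · (1 + 0.52)^6
     ≈ Y · 12.3328

Percentage change = ((1 + 0.52)^6 − 1) × 100% ≈ 1133.3%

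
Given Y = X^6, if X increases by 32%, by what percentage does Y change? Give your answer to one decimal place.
429.0%

For Y = X^6:
If X → X(1 + 0.32)
Then Y → Y · (1 + 0.32)^6
     ≈ Y · 5.2899

Percentage change = ((1 + 0.32)^6 − 1) × 100% ≈ 429.0%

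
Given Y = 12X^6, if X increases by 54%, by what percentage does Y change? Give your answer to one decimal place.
1233.9%

For Y = 12X^6:
If X → X(1 + 0.54)
Then Y → Y · (1 + 0.54)^6
     ≈ Y · 13.3390

Percentage change = ((1 + 0.54)^6 − 1) × 100% ≈ 1233.9%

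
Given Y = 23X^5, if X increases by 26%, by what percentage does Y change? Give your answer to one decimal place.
217.6%

For Y = 23X^5:
If X → X(1 + 0.26)
Then Y → Y · (1 + 0.26)^5
     ≈ Y · 3.1758

Percentage change = ((1 + 0.26)^5 − 1) × 100% ≈ 217.6%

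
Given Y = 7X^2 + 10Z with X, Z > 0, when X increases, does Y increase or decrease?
Y increases

Taking the partial derivative:
∂Y/∂X = 14X

∂Y/∂X = 14X > 0 (assuming positive values)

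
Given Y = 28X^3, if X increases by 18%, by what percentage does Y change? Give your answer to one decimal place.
64.3%

For Y = 28X^3:
If X → X(1 + 0.18)
Then Y → Y · (1 + 0.18)^3
     ≈ Y · 1.6430

Percentage change = ((1 + 0.18)^3 − 1) × 100% ≈ 64.3%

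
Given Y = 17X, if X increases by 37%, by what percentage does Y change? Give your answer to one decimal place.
37.0%

For Y = 17X:
If X → X(1 + 0.37)
Then Y → Y · (1 + 0.37)^1
     = Y · 1.3700

Percentage change = ((1 + 0.37)^1 − 1) × 100% = 37.0%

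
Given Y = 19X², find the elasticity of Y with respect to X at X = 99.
Elasticity = 2

Elasticity = (dY/dX) · (X/Y)

dY/dX = 38·X
At X = 99: dY/dX = 3762, Y = 186219

Elasticity = 3762 · (99 / 186219) = 2

Interpretation: for a small percentage change in X, the percentage change in Y is approximately 2.00 times as large.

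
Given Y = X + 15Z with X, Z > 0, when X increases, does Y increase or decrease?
Y increases

Taking the partial derivative:
∂Y/∂X = 1

∂Y/∂X = 1 > 0 (assuming positive values)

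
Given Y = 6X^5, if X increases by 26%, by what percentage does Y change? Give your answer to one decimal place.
217.6%

For Y = 6X^5:
If X → X(1 + 0.26)
Then Y → Y · (1 + 0.26)^5
     ≈ Y · 3.1758

Percentage change = ((1 + 0.26)^5 − 1) × 100% ≈ 217.6%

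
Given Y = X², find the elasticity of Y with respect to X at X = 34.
Elasticity = 2

Elasticity = (dY/dX) · (X/Y)

dY/dX = 2·X
At X = 34: dY/dX = 68, Y = 1156

Elasticity = 68 · (34 / 1156) = 2

Interpretation: for a small percentage change in X, the percentage change in Y is approximately 2.00 times as large.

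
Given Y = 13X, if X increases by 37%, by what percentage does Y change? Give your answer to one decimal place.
37.0%

For Y = 13X:
If X → X(1 + 0.37)
Then Y → Y · (1 + 0.37)^1
     = Y · 1.3700

Percentage change = ((1 + 0.37)^1 − 1) × 100% = 37.0%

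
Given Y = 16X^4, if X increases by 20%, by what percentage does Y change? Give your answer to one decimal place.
107.4%

For Y = 16X^4:
If X → X(1 + 0.2)
Then Y → Y · (1 + 0.2)^4
     = Y · 2.0736

Percentage change = ((1 + 0.2)^4 − 1) × 100% ≈ 107.4%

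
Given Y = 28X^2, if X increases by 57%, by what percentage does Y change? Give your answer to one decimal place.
146.5%

For Y = 28X^2:
If X → X(1 + 0.57)
Then Y → Y · (1 + 0.57)^2
     = Y · 2.4649

Percentage change = ((1 + 0.57)^2 − 1) × 100% ≈ 146.5%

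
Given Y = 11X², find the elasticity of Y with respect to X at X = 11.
Elasticity = 2

Elasticity = (dY/dX) · (X/Y)

dY/dX = 22·X
At X = 11: dY/dX = 242, Y = 1331

Elasticity = 242 · (11 / 1331) = 2

Interpretation: for a small percentage change in X, the percentage change in Y is approximately 2.00 times as large.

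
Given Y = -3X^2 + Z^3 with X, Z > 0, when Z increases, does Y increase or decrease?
Y increases

Taking the partial derivative:
∂Y/∂Z = 3Z^2

∂Y/∂Z = 3Z^2 > 0 (assuming positive values)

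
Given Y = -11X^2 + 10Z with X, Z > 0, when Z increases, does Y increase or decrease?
Y increases

Taking the partial derivative:
∂Y/∂Z = 10

∂Y/∂Z = 10 > 0 (assuming positive values)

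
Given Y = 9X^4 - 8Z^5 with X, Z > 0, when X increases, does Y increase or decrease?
Y increases

Taking the partial derivative:
∂Y/∂X = 36X^3

∂Y/∂X = 36X^3 > 0 (assuming positive values)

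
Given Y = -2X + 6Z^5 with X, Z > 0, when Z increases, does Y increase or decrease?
Y increases

Taking the partial derivative:
∂Y/∂Z = 30Z^4

∂Y/∂Z = 30Z^4 > 0 (assuming positive values)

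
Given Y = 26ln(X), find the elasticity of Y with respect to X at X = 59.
Elasticity = 1/ln(59) ≈ 0.2452

Elasticity = (dY/dX) · (X/Y)

dY/dX = 26/X
At X = 59: dY/dX = 26/59, Y = 26·ln(59)

Elasticity = (26/59) · (59 / (26·ln(59))) = 1/ln(59) ≈ 0.2452

Interpretation: for a small percentage change in X, the percentage change in Y is approximately 0.25 times as large.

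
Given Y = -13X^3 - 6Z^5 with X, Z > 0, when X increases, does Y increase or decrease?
Y decreases

Taking the partial derivative:
∂Y/∂X = -39X^2

∂Y/∂X = -39X^2 < 0 (assuming positive values)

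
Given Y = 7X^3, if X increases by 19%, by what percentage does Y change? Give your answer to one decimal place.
68.5%

For Y = 7X^3:
If X → X(1 + 0.19)
Then Y → Y · (1 + 0.19)^3
     ≈ Y · 1.6852

Percentage change = ((1 + 0.19)^3 − 1) × 100% ≈ 68.5%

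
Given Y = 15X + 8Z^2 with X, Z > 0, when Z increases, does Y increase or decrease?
Y increases

Taking the partial derivative:
∂Y/∂Z = 16Z

∂Y/∂Z = 16Z > 0 (assuming positive values)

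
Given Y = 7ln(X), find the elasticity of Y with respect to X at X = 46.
Elasticity = 1/ln(46) ≈ 0.2612

Elasticity = (dY/dX) · (X/Y)

dY/dX = 7/X
At X = 46: dY/dX = 7/46, Y = 7·ln(46)

Elasticity = (7/46) · (46 / (7·ln(46))) = 1/ln(46) ≈ 0.2612

Interpretation: for a small percentage change in X, the percentage change in Y is approximately 0.26 times as large.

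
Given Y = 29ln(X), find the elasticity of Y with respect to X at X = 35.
Elasticity = 1/ln(35) ≈ 0.2813

Elasticity = (dY/dX) · (X/Y)

dY/dX = 29/X
At X = 35: dY/dX = 29/35, Y = 29·ln(35)

Elasticity = (29/35) · (35 / (29·ln(35))) = 1/ln(35) ≈ 0.2813

Interpretation: for a small percentage change in X, the percentage change in Y is approximately 0.28 times as large.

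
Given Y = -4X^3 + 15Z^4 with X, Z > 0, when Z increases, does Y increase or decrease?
Y increases

Taking the partial derivative:
∂Y/∂Z = 60Z^3

∂Y/∂Z = 60Z^3 > 0 (assuming positive values)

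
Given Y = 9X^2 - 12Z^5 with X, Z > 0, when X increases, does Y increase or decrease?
Y increases

Taking the partial derivative:
∂Y/∂X = 18X

∂Y/∂X = 18X > 0 (assuming positive values)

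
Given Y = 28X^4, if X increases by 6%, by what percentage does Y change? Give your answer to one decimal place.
26.2%

For Y = 28X^4:
If X → X(1 + 0.06)
Then Y → Y · (1 + 0.06)^4
     ≈ Y · 1.2625

Percentage change = ((1 + 0.06)^4 − 1) × 100% ≈ 26.2%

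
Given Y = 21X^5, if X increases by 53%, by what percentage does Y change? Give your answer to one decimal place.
738.4%

For Y = 21X^5:
If X → X(1 + 0.53)
Then Y → Y · (1 + 0.53)^5
     ≈ Y · 8.3841

Percentage change = ((1 + 0.53)^5 − 1) × 100% ≈ 738.4%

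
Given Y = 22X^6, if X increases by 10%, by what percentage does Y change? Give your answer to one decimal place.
77.2%

For Y = 22X^6:
If X → X(1 + 0.1)
Then Y → Y · (1 + 0.1)^6
     ≈ Y · 1.7716

Percentage change = ((1 + 0.1)^6 − 1) × 100% ≈ 77.2%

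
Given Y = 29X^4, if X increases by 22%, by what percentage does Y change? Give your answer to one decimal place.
121.5%

For Y = 29X^4:
If X → X(1 + 0.22)
Then Y → Y · (1 + 0.22)^4
     ≈ Y · 2.2153

Percentage change = ((1 + 0.22)^4 − 1) × 100% ≈ 121.5%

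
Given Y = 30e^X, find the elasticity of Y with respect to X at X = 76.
Elasticity = 76

Elasticity = (dY/dX) · (X/Y)

dY/dX = 30·e^X
At X = 76: dY/dX = 30·e^76, Y = 30·e^76

Elasticity = (30·e^76) · (76 / (30·e^76)) = 76

Interpretation: for a small percentage change in X, the percentage change in Y is approximately 76.00 times as large.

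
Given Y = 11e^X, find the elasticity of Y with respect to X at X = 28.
Elasticity = 28

Elasticity = (dY/dX) · (X/Y)

dY/dX = 11·e^X
At X = 28: dY/dX = 11·e^28, Y = 11·e^28

Elasticity = (11·e^28) · (28 / (11·e^28)) = 28

Interpretation: for a small percentage change in X, the percentage change in Y is approximately 28.00 times as large.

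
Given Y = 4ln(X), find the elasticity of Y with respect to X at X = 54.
Elasticity = 1/ln(54) ≈ 0.2507

Elasticity = (dY/dX) · (X/Y)

dY/dX = 4/X
At X = 54: dY/dX = 2/27, Y = 4·ln(54)

Elasticity = (2/27) · (54 / (4·ln(54))) = 1/ln(54) ≈ 0.2507

Interpretation: for a small percentage change in X, the percentage change in Y is approximately 0.25 times as large.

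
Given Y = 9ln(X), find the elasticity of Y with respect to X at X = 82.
Elasticity = 1/ln(82) ≈ 0.2269

Elasticity = (dY/dX) · (X/Y)

dY/dX = 9/X
At X = 82: dY/dX = 9/82, Y = 9·ln(82)

Elasticity = (9/82) · (82 / (9·ln(82))) = 1/ln(82) ≈ 0.2269

Interpretation: for a small percentage change in X, the percentage change in Y is approximately 0.23 times as large.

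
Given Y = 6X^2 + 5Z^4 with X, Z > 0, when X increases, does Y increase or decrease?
Y increases

Taking the partial derivative:
∂Y/∂X = 12X

∂Y/∂X = 12X > 0 (assuming positive values)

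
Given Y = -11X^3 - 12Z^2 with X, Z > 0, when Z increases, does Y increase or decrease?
Y decreases

Taking the partial derivative:
∂Y/∂Z = -24Z

∂Y/∂Z = -24Z < 0 (assuming positive values)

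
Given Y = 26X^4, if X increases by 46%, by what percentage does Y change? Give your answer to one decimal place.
354.4%

For Y = 26X^4:
If X → X(1 + 0.46)
Then Y → Y · (1 + 0.46)^4
     ≈ Y · 4.5437

Percentage change = ((1 + 0.46)^4 − 1) × 100% ≈ 354.4%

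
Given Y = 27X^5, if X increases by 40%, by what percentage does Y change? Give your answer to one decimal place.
437.8%

For Y = 27X^5:
If X → X(1 + 0.4)
Then Y → Y · (1 + 0.4)^5
     ≈ Y · 5.3782

Percentage change = ((1 + 0.4)^5 − 1) × 100% ≈ 437.8%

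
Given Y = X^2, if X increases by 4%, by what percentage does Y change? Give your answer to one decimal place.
8.2%

For Y = X^2:
If X → X(1 + 0.04)
Then Y → Y · (1 + 0.04)^2
     = Y · 1.0816

Percentage change = ((1 + 0.04)^2 − 1) × 100% ≈ 8.2%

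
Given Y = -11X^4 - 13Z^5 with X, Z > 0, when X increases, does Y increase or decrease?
Y decreases

Taking the partial derivative:
∂Y/∂X = -44X^3

∂Y/∂X = -44X^3 < 0 (assuming positive values)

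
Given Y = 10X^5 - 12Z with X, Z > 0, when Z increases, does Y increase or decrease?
Y decreases

Taking the partial derivative:
∂Y/∂Z = -12

∂Y/∂Z = -12 < 0 (assuming positive values)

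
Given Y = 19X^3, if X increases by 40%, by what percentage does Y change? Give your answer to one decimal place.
174.4%

For Y = 19X^3:
If X → X(1 + 0.4)
Then Y → Y · (1 + 0.4)^3
     = Y · 2.7440

Percentage change = ((1 + 0.4)^3 − 1) × 100% = 174.4%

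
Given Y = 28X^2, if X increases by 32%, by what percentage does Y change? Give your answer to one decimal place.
74.2%

For Y = 28X^2:
If X → X(1 + 0.32)
Then Y → Y · (1 + 0.32)^2
     = Y · 1.7424

Percentage change = ((1 + 0.32)^2 − 1) × 100% ≈ 74.2%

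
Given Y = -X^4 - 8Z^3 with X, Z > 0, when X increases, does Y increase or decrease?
Y decreases

Taking the partial derivative:
∂Y/∂X = -4X^3

∂Y/∂X = -4X^3 < 0 (assuming positive values)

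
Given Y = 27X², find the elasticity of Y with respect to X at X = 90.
Elasticity = 2

Elasticity = (dY/dX) · (X/Y)

dY/dX = 54·X
At X = 90: dY/dX = 4860, Y = 218700

Elasticity = 4860 · (90 / 218700) = 2

Interpretation: for a small percentage change in X, the percentage change in Y is approximately 2.00 times as large.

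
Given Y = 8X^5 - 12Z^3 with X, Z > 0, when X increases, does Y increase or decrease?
Y increases

Taking the partial derivative:
∂Y/∂X = 40X^4

∂Y/∂X = 40X^4 > 0 (assuming positive values)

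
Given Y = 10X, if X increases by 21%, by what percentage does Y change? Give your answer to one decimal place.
21.0%

For Y = 10X:
If X → X(1 + 0.21)
Then Y → Y · (1 + 0.21)^1
     = Y · 1.2100

Percentage change = ((1 + 0.21)^1 − 1) × 100% = 21.0%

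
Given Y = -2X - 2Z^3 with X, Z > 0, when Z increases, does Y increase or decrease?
Y decreases

Taking the partial derivative:
∂Y/∂Z = -6Z^2

∂Y/∂Z = -6Z^2 < 0 (assuming positive values)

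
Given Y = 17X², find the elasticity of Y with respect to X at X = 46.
Elasticity = 2

Elasticity = (dY/dX) · (X/Y)

dY/dX = 34·X
At X = 46: dY/dX = 1564, Y = 35972

Elasticity = 1564 · (46 / 35972) = 2

Interpretation: for a small percentage change in X, the percentage change in Y is approximately 2.00 times as large.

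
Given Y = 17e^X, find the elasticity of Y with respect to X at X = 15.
Elasticity = 15

Elasticity = (dY/dX) · (X/Y)

dY/dX = 17·e^X
At X = 15: dY/dX = 17·e^15, Y = 17·e^15

Elasticity = (17·e^15) · (15 / (17·e^15)) = 15

Interpretation: for a small percentage change in X, the percentage change in Y is approximately 15.00 times as large.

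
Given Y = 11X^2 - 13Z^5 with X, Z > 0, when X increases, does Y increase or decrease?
Y increases

Taking the partial derivative:
∂Y/∂X = 22X

∂Y/∂X = 22X > 0 (assuming positive values)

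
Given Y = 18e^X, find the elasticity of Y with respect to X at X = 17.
Elasticity = 17

Elasticity = (dY/dX) · (X/Y)

dY/dX = 18·e^X
At X = 17: dY/dX = 18·e^17, Y = 18·e^17

Elasticity = (18·e^17) · (17 / (18·e^17)) = 17

Interpretation: for a small percentage change in X, the percentage change in Y is approximately 17.00 times as large.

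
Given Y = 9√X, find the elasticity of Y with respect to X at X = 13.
Elasticity = 1/2

Elasticity = (dY/dX) · (X/Y)

dY/dX = 9/(2·√X)
At X = 13: dY/dX = 9·√13/26, Y = 9·√13

Elasticity = (9·√13/26) · (13 / (9·√13)) = 1/2

Interpretation: for a small percentage change in X, the percentage change in Y is approximately 0.50 times as large.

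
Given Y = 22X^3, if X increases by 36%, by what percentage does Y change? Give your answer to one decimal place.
151.5%

For Y = 22X^3:
If X → X(1 + 0.36)
Then Y → Y · (1 + 0.36)^3
     ≈ Y · 2.5155

Percentage change = ((1 + 0.36)^3 − 1) × 100% ≈ 151.5%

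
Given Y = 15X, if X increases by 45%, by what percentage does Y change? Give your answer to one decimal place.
45.0%

For Y = 15X:
If X → X(1 + 0.45)
Then Y → Y · (1 + 0.45)^1
     = Y · 1.4500

Percentage change = ((1 + 0.45)^1 − 1) × 100% = 45.0%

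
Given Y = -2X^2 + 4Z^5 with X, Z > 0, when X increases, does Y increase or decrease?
Y decreases

Taking the partial derivative:
∂Y/∂X = -4X

∂Y/∂X = -4X < 0 (assuming positive values)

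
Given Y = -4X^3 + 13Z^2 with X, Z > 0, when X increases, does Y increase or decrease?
Y decreases

Taking the partial derivative:
∂Y/∂X = -12X^2

∂Y/∂X = -12X^2 < 0 (assuming positive values)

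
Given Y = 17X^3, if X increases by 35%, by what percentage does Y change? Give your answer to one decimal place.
146.0%

For Y = 17X^3:
If X → X(1 + 0.35)
Then Y → Y · (1 + 0.35)^3
     ≈ Y · 2.4604

Percentage change = ((1 + 0.35)^3 − 1) × 100% ≈ 146.0%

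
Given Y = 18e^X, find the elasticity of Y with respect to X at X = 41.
Elasticity = 41

Elasticity = (dY/dX) · (X/Y)

dY/dX = 18·e^X
At X = 41: dY/dX = 18·e^41, Y = 18·e^41

Elasticity = (18·e^41) · (41 / (18·e^41)) = 41

Interpretation: for a small percentage change in X, the percentage change in Y is approximately 41.00 times as large.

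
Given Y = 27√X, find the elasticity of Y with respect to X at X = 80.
Elasticity = 1/2

Elasticity = (dY/dX) · (X/Y)

dY/dX = 27/(2·√X)
At X = 80: dY/dX = 27·√5/40, Y = 108·√5

Elasticity = (27·√5/40) · (80 / (108·√5)) = 1/2

Interpretation: for a small percentage change in X, the percentage change in Y is approximately 0.50 times as large.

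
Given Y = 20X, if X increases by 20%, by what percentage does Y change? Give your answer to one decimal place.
20.0%

For Y = 20X:
If X → X(1 + 0.2)
Then Y → Y · (1 + 0.2)^1
     = Y · 1.2000

Percentage change = ((1 + 0.2)^1 − 1) × 100% = 20.0%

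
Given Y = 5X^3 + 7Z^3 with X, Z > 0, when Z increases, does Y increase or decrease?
Y increases

Taking the partial derivative:
∂Y/∂Z = 21Z^2

∂Y/∂Z = 21Z^2 > 0 (assuming positive values)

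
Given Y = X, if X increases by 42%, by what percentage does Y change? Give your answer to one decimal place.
42.0%

For Y = X:
If X → X(1 + 0.42)
Then Y → Y · (1 + 0.42)^1
     = Y · 1.4200

Percentage change = ((1 + 0.42)^1 − 1) × 100% = 42.0%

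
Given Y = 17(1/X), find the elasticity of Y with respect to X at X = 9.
Elasticity = -1

Elasticity = (dY/dX) · (X/Y)

dY/dX = -17/X²
At X = 9: dY/dX = -17/81, Y = 17/9

Elasticity = (-17/81) · (9 / (17/9)) = -1

Interpretation: for a small percentage change in X, the percentage change in Y is approximately -1.00 times as large.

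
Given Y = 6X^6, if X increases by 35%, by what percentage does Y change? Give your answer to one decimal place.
505.3%

For Y = 6X^6:
If X → X(1 + 0.35)
Then Y → Y · (1 + 0.35)^6
     ≈ Y · 6.0534

Percentage change = ((1 + 0.35)^6 − 1) × 100% ≈ 505.3%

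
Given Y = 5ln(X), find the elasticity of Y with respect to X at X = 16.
Elasticity = 1/ln(16) ≈ 0.3607

Elasticity = (dY/dX) · (X/Y)

dY/dX = 5/X
At X = 16: dY/dX = 5/16, Y = 5·ln(16)

Elasticity = (5/16) · (16 / (5·ln(16))) = 1/ln(16) ≈ 0.3607

Interpretation: for a small percentage change in X, the percentage change in Y is approximately 0.36 times as large.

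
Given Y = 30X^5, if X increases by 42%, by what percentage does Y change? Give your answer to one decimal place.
477.4%

For Y = 30X^5:
If X → X(1 + 0.42)
Then Y → Y · (1 + 0.42)^5
     ≈ Y · 5.7735

Percentage change = ((1 + 0.42)^5 − 1) × 100% ≈ 477.4%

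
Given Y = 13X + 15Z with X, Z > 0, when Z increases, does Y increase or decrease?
Y increases

Taking the partial derivative:
∂Y/∂Z = 15

∂Y/∂Z = 15 > 0 (assuming positive values)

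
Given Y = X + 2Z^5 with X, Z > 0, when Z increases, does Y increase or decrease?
Y increases

Taking the partial derivative:
∂Y/∂Z = 10Z^4

∂Y/∂Z = 10Z^4 > 0 (assuming positive values)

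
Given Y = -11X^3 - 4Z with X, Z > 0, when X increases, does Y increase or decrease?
Y decreases

Taking the partial derivative:
∂Y/∂X = -33X^2

∂Y/∂X = -33X^2 < 0 (assuming positive values)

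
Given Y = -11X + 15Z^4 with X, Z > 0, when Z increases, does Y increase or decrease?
Y increases

Taking the partial derivative:
∂Y/∂Z = 60Z^3

∂Y/∂Z = 60Z^3 > 0 (assuming positive values)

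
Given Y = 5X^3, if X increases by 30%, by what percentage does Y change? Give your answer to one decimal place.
119.7%

For Y = 5X^3:
If X → X(1 + 0.3)
Then Y → Y · (1 + 0.3)^3
     = Y · 2.1970

Percentage change = ((1 + 0.3)^3 − 1) × 100% = 119.7%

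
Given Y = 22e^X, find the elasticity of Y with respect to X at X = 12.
Elasticity = 12

Elasticity = (dY/dX) · (X/Y)

dY/dX = 22·e^X
At X = 12: dY/dX = 22·e^12, Y = 22·e^12

Elasticity = (22·e^12) · (12 / (22·e^12)) = 12

Interpretation: for a small percentage change in X, the percentage change in Y is approximately 12.00 times as large.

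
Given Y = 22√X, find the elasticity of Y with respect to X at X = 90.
Elasticity = 1/2

Elasticity = (dY/dX) · (X/Y)

dY/dX = 11/√X
At X = 90: dY/dX = 11·√10/30, Y = 66·√10

Elasticity = (11·√10/30) · (90 / (66·√10)) = 1/2

Interpretation: for a small percentage change in X, the percentage change in Y is approximately 0.50 times as large.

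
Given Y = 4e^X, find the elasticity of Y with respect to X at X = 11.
Elasticity = 11

Elasticity = (dY/dX) · (X/Y)

dY/dX = 4·e^X
At X = 11: dY/dX = 4·e^11, Y = 4·e^11

Elasticity = (4·e^11) · (11 / (4·e^11)) = 11

Interpretation: for a small percentage change in X, the percentage change in Y is approximately 11.00 times as large.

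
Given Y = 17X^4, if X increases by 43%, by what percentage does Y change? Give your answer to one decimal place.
318.2%

For Y = 17X^4:
If X → X(1 + 0.43)
Then Y → Y · (1 + 0.43)^4
     ≈ Y · 4.1816

Percentage change = ((1 + 0.43)^4 − 1) × 100% ≈ 318.2%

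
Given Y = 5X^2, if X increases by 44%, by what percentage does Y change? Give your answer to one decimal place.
107.4%

For Y = 5X^2:
If X → X(1 + 0.44)
Then Y → Y · (1 + 0.44)^2
     = Y · 2.0736

Percentage change = ((1 + 0.44)^2 − 1) × 100% ≈ 107.4%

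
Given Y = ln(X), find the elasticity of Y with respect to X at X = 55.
Elasticity = 1/ln(55) ≈ 0.2495

Elasticity = (dY/dX) · (X/Y)

dY/dX = 1/X
At X = 55: dY/dX = 1/55, Y = ln(55)

Elasticity = (1/55) · (55 / (ln(55))) = 1/ln(55) ≈ 0.2495

Interpretation: for a small percentage change in X, the percentage change in Y is approximately 0.25 times as large.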